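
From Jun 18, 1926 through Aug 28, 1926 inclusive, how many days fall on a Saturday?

11 Saturdays

Jun 18, 1926 is a Friday.
The range spans 72 days (inclusive of both endpoints).
72 = 7 × 10 + 2, so there are 10 full weeks plus 2 extra days.
Each full week contributes one Saturday: 10 so far.
The 2 extra days are Friday, Saturday — 1 of them qualifies.
Total: 10 + 1 = 11.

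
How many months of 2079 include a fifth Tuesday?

A month has five Tuesdays exactly when Tuesday falls within its first (length − 28) days.
Jan: 31 days, starts Sun → 5 of Sun, Mon, Tue ✓
Feb: 28 days, starts Wed → 5 of (none)
Mar: 31 days, starts Wed → 5 of Wed, Thu, Fri
Apr: 30 days, starts Sat → 5 of Sat, Sun
May: 31 days, starts Mon → 5 of Mon, Tue, Wed ✓
Jun: 30 days, starts Thu → 5 of Thu, Fri
Jul: 31 days, starts Sat → 5 of Sat, Sun, Mon
Aug: 31 days, starts Tue → 5 of Tue, Wed, Thu ✓
Sep: 30 days, starts Fri → 5 of Fri, Sat
Oct: 31 days, starts Sun → 5 of Sun, Mon, Tue ✓
Nov: 30 days, starts Wed → 5 of Wed, Thu
Dec: 31 days, starts Fri → 5 of Fri, Sat, Sun
Months with five Tuesdays: Jan, May, Aug, Oct.

4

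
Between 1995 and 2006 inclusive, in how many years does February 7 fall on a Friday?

2

Day of week of February 7 in each year:
1995: Tue, 1996: Wed, 1997: Fri ✓, 1998: Sat, 1999: Sun, 2000: Mon, 2001: Wed, 2002: Thu, 2003: Fri ✓, 2004: Sat, 2005: Mon, 2006: Tue
Fridays: 1997, 2003.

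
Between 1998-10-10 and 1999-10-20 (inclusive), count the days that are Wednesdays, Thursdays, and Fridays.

160

1998-10-10 is a Saturday.
From 1998-10-10 to 1999-10-20 is 376 days inclusive.
376 = 7 × 53 + 5, so there are 53 full weeks plus 5 extra days.
Each full week contributes 3 days from the set (Wed, Thu, Fri): 53 × 3 = 159.
The 5 extra days are Sat, Sun, Mon, Tue, Wed — 1 of them qualifies.
Total: 159 + 1 = 160.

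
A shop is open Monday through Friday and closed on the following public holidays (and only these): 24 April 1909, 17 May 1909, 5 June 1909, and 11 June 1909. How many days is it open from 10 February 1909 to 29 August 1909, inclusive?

10 February 1909 is a Wednesday.
From 10 February 1909 to 29 August 1909 is 201 days inclusive.
201 = 7 × 28 + 5, so there are 28 full weeks plus 5 extra days.
Each full week contributes 5 weekdays (Mon–Fri): 28 × 5 = 140.
The 5 extra days are Wed, Thu, Fri, Sat, Sun — 3 of them qualify.
Total: 140 + 3 = 143.
Holidays: 24 April 1909 (Sat); 17 May 1909 (Mon); 5 June 1909 (Sat); 11 June 1909 (Fri).
2 of the 4 holidays fall on weekdays; the rest are weekends and were already excluded.
Business days: 143 − 2 = 141.

141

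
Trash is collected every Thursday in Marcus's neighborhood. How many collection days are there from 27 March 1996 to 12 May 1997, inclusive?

59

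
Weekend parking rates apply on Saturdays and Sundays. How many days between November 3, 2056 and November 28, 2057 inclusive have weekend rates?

November 3, 2056 is a Friday.
From November 3, 2056 to November 28, 2057 is 391 days inclusive.
391 = 7 × 55 + 6, so there are 55 full weeks plus 6 extra days.
Each full week contributes 2 weekend days (Sat, Sun): 55 × 2 = 110.
The 6 extra days are Fri, Sat, Sun, Mon, Tue, Wed — 2 of them qualify.
Total: 110 + 2 = 112.

112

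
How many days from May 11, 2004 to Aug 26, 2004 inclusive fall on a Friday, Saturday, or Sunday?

45

May 11, 2004 is a Tuesday.
From May 11, 2004 to Aug 26, 2004 is 108 days inclusive.
108 = 7 × 15 + 3, so there are 15 full weeks plus 3 extra days.
Each full week contributes 3 days from the set (Fri, Sat, Sun): 15 × 3 = 45.
The 3 extra days are Tuesday, Wednesday, Thursday — none qualify.
Total: 45 + 0 = 45.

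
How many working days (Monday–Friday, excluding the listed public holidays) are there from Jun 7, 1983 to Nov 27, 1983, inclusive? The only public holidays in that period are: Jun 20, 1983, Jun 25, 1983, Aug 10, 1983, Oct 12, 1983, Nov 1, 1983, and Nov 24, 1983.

119

Jun 7, 1983 is a Tuesday.
That's 174 days from start to end, counting both.
174 = 7 × 24 + 6, so there are 24 full weeks plus 6 extra days.
Each full week contributes 5 weekdays (Mon–Fri): 24 × 5 = 120.
The 6 extra days are Tue, Wed, Thu, Fri, Sat, Sun — 4 of them qualify.
Total: 120 + 4 = 124.
Holidays: Jun 20, 1983 (Mon); Jun 25, 1983 (Sat); Aug 10, 1983 (Wed); Oct 12, 1983 (Wed); Nov 1, 1983 (Tue); Nov 24, 1983 (Thu).
5 of the 6 holidays fall on weekdays; the rest are weekends and were already excluded.
Business days: 124 − 5 = 119.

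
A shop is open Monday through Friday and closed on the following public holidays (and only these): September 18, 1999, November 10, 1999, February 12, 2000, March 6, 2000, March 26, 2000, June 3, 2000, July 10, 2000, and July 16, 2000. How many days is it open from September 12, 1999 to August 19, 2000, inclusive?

242 business days

September 12, 1999 is a Sunday.
That's 343 days from start to end, counting both.
343 = 7 × 49, so the span is exactly 49 full weeks.
Each full week contributes 5 weekdays (Mon–Fri): 49 × 5 = 245.
Total: 245.
Holidays: September 18, 1999 (Sat); November 10, 1999 (Wed); February 12, 2000 (Sat); March 6, 2000 (Mon); March 26, 2000 (Sun); June 3, 2000 (Sat); July 10, 2000 (Mon); July 16, 2000 (Sun).
3 of the 8 holidays fall on weekdays; the rest are weekends and were already excluded.
Business days: 245 − 3 = 242.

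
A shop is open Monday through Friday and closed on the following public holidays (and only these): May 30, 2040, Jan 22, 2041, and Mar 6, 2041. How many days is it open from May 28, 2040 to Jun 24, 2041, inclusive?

278

May 28, 2040 is a Monday.
The range spans 393 days (inclusive of both endpoints).
393 = 7 × 56 + 1, so there are 56 full weeks plus 1 extra day.
Each full week contributes 5 weekdays (Mon–Fri): 56 × 5 = 280.
The 1 extra day is Monday — 1 of them qualifies.
Total: 280 + 1 = 281.
Holidays: May 30, 2040 (Wed); Jan 22, 2041 (Tue); Mar 6, 2041 (Wed).
All 3 holidays fall on weekdays, so subtract 3.
Business days: 281 − 3 = 278.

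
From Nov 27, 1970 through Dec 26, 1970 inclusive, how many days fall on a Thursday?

4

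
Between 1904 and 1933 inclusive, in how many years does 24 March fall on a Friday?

5

Day of week of March 24 in each year:
1904: Thu, 1905: Fri ✓, 1906: Sat, 1907: Sun, 1908: Tue, 1909: Wed, 1910: Thu, 1911: Fri ✓, 1912: Sun, 1913: Mon, 1914: Tue, 1915: Wed, 1916: Fri ✓, 1917: Sat, 1918: Sun, 1919: Mon, 1920: Wed, 1921: Thu, 1922: Fri ✓, 1923: Sat, 1924: Mon, 1925: Tue, 1926: Wed, 1927: Thu, 1928: Sat, 1929: Sun, 1930: Mon, 1931: Tue, 1932: Thu, 1933: Fri ✓
Fridays: 1905, 1911, 1916, 1922, 1933.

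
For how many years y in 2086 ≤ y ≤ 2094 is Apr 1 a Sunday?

1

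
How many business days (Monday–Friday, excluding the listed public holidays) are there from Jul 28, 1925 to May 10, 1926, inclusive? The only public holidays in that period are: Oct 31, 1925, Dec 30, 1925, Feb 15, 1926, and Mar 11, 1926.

Jul 28, 1925 is a Tuesday.
That's 287 days from start to end, counting both.
287 = 7 × 41, so the span is exactly 41 full weeks.
Each full week contributes 5 weekdays (Mon–Fri): 41 × 5 = 205.
Total: 205.
Holidays: Oct 31, 1925 (Sat); Dec 30, 1925 (Wed); Feb 15, 1926 (Mon); Mar 11, 1926 (Thu).
3 of the 4 holidays fall on weekdays; the rest are weekends and were already excluded.
Business days: 205 − 3 = 202.

202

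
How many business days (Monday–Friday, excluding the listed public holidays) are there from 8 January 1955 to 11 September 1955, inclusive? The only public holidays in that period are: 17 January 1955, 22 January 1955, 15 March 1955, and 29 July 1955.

172 business days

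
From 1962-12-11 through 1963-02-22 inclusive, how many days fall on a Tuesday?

11 Tuesdays

1962-12-11 is a Tuesday.
From 1962-12-11 to 1963-02-22 is 74 days inclusive.
74 = 7 × 10 + 4, so there are 10 full weeks plus 4 extra days.
Each full week contributes one Tuesday: 10 so far.
The 4 extra days are Tue, Wed, Thu, Fri — 1 of them qualifies.
Total: 10 + 1 = 11.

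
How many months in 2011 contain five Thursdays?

A month has five Thursdays exactly when Thursday falls within its first (length − 28) days.
Jan: 31 days, starts Sat → 5 of Sat, Sun, Mon
Feb: 28 days, starts Tue → 5 of (none)
Mar: 31 days, starts Tue → 5 of Tue, Wed, Thu ✓
Apr: 30 days, starts Fri → 5 of Fri, Sat
May: 31 days, starts Sun → 5 of Sun, Mon, Tue
Jun: 30 days, starts Wed → 5 of Wed, Thu ✓
Jul: 31 days, starts Fri → 5 of Fri, Sat, Sun
Aug: 31 days, starts Mon → 5 of Mon, Tue, Wed
Sep: 30 days, starts Thu → 5 of Thu, Fri ✓
Oct: 31 days, starts Sat → 5 of Sat, Sun, Mon
Nov: 30 days, starts Tue → 5 of Tue, Wed
Dec: 31 days, starts Thu → 5 of Thu, Fri, Sat ✓
Months with five Thursdays: Mar, Jun, Sep, Dec.

4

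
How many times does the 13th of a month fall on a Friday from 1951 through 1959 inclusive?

Friday-the-13ths by year:
1951: Apr, Jul
1952: Jun
1953: Feb, Mar, Nov
1954: Aug
1955: May
1956: Jan, Apr, Jul
1957: Sep, Dec
1958: Jun
1959: Feb, Mar, Nov

17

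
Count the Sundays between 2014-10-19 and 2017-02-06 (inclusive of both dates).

2014-10-19 is a Sunday.
From 2014-10-19 to 2017-02-06 is 842 days inclusive.
842 = 7 × 120 + 2, so there are 120 full weeks plus 2 extra days.
Each full week contributes one Sunday: 120 so far.
The 2 extra days are Sunday, Monday — 1 of them qualifies.
Total: 120 + 1 = 121.

121 Sundays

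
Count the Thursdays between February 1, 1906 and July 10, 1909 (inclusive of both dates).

February 1, 1906 is a Thursday.
From February 1, 1906 to July 10, 1909 is 1256 days inclusive.
1256 = 7 × 179 + 3, so there are 179 full weeks plus 3 extra days.
Each full week contributes one Thursday: 179 so far.
The 3 extra days are Thursday, Friday, Saturday — 1 of them qualifies.
Total: 179 + 1 = 180.

180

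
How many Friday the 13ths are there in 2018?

2

The 13th falls on a Friday when the month's 13th has weekday Fri.
Jan 13 is Sat; Feb 13 is Tue; Mar 13 is Tue; Apr 13 is Fri ✓; May 13 is Sun; Jun 13 is Wed; Jul 13 is Fri ✓; Aug 13 is Mon; Sep 13 is Thu; Oct 13 is Sat; Nov 13 is Tue; Dec 13 is Thu.
Friday the 13ths: Apr, Jul.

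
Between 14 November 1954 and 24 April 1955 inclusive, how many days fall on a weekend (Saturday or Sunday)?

47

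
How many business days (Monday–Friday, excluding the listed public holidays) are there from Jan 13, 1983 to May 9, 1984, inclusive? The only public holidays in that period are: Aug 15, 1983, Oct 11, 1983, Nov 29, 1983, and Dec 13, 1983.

341 business days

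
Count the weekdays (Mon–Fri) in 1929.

Jan 1, 1929 is a Tuesday.
From Jan 1, 1929 to Dec 31, 1929 is 365 days inclusive.
365 = 7 × 52 + 1, so there are 52 full weeks plus 1 extra day.
Each full week contributes 5 weekdays (Mon–Fri): 52 × 5 = 260.
The 1 extra day is Tuesday — 1 of them qualifies.
Total: 260 + 1 = 261.

261 weekdays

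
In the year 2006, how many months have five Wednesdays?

4

A month has five Wednesdays exactly when Wednesday falls within its first (length − 28) days.
Jan: 31 days, starts Sun → 5 of Sun, Mon, Tue
Feb: 28 days, starts Wed → 5 of (none)
Mar: 31 days, starts Wed → 5 of Wed, Thu, Fri ✓
Apr: 30 days, starts Sat → 5 of Sat, Sun
May: 31 days, starts Mon → 5 of Mon, Tue, Wed ✓
Jun: 30 days, starts Thu → 5 of Thu, Fri
Jul: 31 days, starts Sat → 5 of Sat, Sun, Mon
Aug: 31 days, starts Tue → 5 of Tue, Wed, Thu ✓
Sep: 30 days, starts Fri → 5 of Fri, Sat
Oct: 31 days, starts Sun → 5 of Sun, Mon, Tue
Nov: 30 days, starts Wed → 5 of Wed, Thu ✓
Dec: 31 days, starts Fri → 5 of Fri, Sat, Sun
Months with five Wednesdays: Mar, May, Aug, Nov.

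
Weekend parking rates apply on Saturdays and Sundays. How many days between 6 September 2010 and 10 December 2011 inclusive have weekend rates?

6 September 2010 is a Monday.
From 6 September 2010 to 10 December 2011 is 461 days inclusive.
461 = 7 × 65 + 6, so there are 65 full weeks plus 6 extra days.
Each full week contributes 2 weekend days (Sat, Sun): 65 × 2 = 130.
The 6 extra days are Monday, Tuesday, Wednesday, Thursday, Friday, Saturday — 1 of them qualifies.
Total: 130 + 1 = 131.

131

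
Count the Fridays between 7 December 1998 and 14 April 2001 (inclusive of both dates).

7 December 1998 is a Monday.
That's 860 days from start to end, counting both.
860 = 7 × 122 + 6, so there are 122 full weeks plus 6 extra days.
Each full week contributes one Friday: 122 so far.
The 6 extra days are Monday, Tuesday, Wednesday, Thursday, Friday, Saturday — 1 of them qualifies.
Total: 122 + 1 = 123.

123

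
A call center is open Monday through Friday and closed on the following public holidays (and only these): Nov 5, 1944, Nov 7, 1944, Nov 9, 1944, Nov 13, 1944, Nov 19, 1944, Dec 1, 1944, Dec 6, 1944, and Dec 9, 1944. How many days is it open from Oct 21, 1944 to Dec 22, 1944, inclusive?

40 working days

Oct 21, 1944 is a Saturday.
The range spans 63 days (inclusive of both endpoints).
63 = 7 × 9, so the span is exactly 9 full weeks.
Each full week contributes 5 weekdays (Mon–Fri): 9 × 5 = 45.
Total: 45.
Holidays: Nov 5, 1944 (Sun); Nov 7, 1944 (Tue); Nov 9, 1944 (Thu); Nov 13, 1944 (Mon); Nov 19, 1944 (Sun); Dec 1, 1944 (Fri); Dec 6, 1944 (Wed); Dec 9, 1944 (Sat).
5 of the 8 holidays fall on weekdays; the rest are weekends and were already excluded.
Business days: 45 − 5 = 40.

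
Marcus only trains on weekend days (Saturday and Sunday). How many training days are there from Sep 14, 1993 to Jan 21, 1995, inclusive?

Sep 14, 1993 is a Tuesday.
From Sep 14, 1993 to Jan 21, 1995 is 495 days inclusive.
495 = 7 × 70 + 5, so there are 70 full weeks plus 5 extra days.
Each full week contributes 2 weekend days (Sat, Sun): 70 × 2 = 140.
The 5 extra days are Tuesday, Wednesday, Thursday, Friday, Saturday — 1 of them qualifies.
Total: 140 + 1 = 141.

141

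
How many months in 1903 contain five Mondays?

A month has five Mondays exactly when Monday falls within its first (length − 28) days.
Jan: 31 days, starts Thu → 5 of Thu, Fri, Sat
Feb: 28 days, starts Sun → 5 of (none)
Mar: 31 days, starts Sun → 5 of Sun, Mon, Tue ✓
Apr: 30 days, starts Wed → 5 of Wed, Thu
May: 31 days, starts Fri → 5 of Fri, Sat, Sun
Jun: 30 days, starts Mon → 5 of Mon, Tue ✓
Jul: 31 days, starts Wed → 5 of Wed, Thu, Fri
Aug: 31 days, starts Sat → 5 of Sat, Sun, Mon ✓
Sep: 30 days, starts Tue → 5 of Tue, Wed
Oct: 31 days, starts Thu → 5 of Thu, Fri, Sat
Nov: 30 days, starts Sun → 5 of Sun, Mon ✓
Dec: 31 days, starts Tue → 5 of Tue, Wed, Thu
Months with five Mondays: Mar, Jun, Aug, Nov.

4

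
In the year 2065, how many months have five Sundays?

4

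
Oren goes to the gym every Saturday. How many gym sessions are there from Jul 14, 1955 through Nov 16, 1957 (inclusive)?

123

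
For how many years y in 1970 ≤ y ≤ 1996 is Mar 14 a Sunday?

4

Day of week of March 14 in each year:
1970: Sat, 1971: Sun ✓, 1972: Tue, 1973: Wed, 1974: Thu, 1975: Fri, 1976: Sun ✓, 1977: Mon, 1978: Tue, 1979: Wed, 1980: Fri, 1981: Sat, 1982: Sun ✓, 1983: Mon, 1984: Wed, 1985: Thu, 1986: Fri, 1987: Sat, 1988: Mon, 1989: Tue, 1990: Wed, 1991: Thu, 1992: Sat, 1993: Sun ✓, 1994: Mon, 1995: Tue, 1996: Thu
Sundays: 1971, 1976, 1982, 1993.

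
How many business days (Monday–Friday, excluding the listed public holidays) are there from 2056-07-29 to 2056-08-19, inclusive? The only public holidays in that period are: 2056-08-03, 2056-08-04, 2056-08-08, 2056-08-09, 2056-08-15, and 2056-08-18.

9

2056-07-29 is a Saturday.
The range spans 22 days (inclusive of both endpoints).
22 = 7 × 3 + 1, so there are 3 full weeks plus 1 extra day.
Each full week contributes 5 weekdays (Mon–Fri): 3 × 5 = 15.
The 1 extra day is Sat — none qualify.
Total: 15 + 0 = 15.
Holidays: 2056-08-03 (Thu); 2056-08-04 (Fri); 2056-08-08 (Tue); 2056-08-09 (Wed); 2056-08-15 (Tue); 2056-08-18 (Fri).
All 6 holidays fall on weekdays, so subtract 6.
Business days: 15 − 6 = 9.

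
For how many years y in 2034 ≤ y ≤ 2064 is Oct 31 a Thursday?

4

Day of week of October 31 in each year:
2034: Tue, 2035: Wed, 2036: Fri, 2037: Sat, 2038: Sun, 2039: Mon, 2040: Wed, 2041: Thu ✓, 2042: Fri, 2043: Sat, 2044: Mon, 2045: Tue, 2046: Wed, 2047: Thu ✓, 2048: Sat, 2049: Sun, 2050: Mon, 2051: Tue, 2052: Thu ✓, 2053: Fri, 2054: Sat, 2055: Sun, 2056: Tue, 2057: Wed, 2058: Thu ✓, 2059: Fri, 2060: Sun, 2061: Mon, 2062: Tue, 2063: Wed, 2064: Fri
Thursdays: 2041, 2047, 2052, 2058.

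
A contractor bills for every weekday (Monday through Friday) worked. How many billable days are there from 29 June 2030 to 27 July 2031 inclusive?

29 June 2030 is a Saturday.
That's 394 days from start to end, counting both.
394 = 7 × 56 + 2, so there are 56 full weeks plus 2 extra days.
Each full week contributes 5 weekdays (Mon–Fri): 56 × 5 = 280.
The 2 extra days are Saturday, Sunday — none qualify.
Total: 280 + 0 = 280.

280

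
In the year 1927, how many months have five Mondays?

A month has five Mondays exactly when Monday falls within its first (length − 28) days.
Jan: 31 days, starts Sat → 5 of Sat, Sun, Mon ✓
Feb: 28 days, starts Tue → 5 of (none)
Mar: 31 days, starts Tue → 5 of Tue, Wed, Thu
Apr: 30 days, starts Fri → 5 of Fri, Sat
May: 31 days, starts Sun → 5 of Sun, Mon, Tue ✓
Jun: 30 days, starts Wed → 5 of Wed, Thu
Jul: 31 days, starts Fri → 5 of Fri, Sat, Sun
Aug: 31 days, starts Mon → 5 of Mon, Tue, Wed ✓
Sep: 30 days, starts Thu → 5 of Thu, Fri
Oct: 31 days, starts Sat → 5 of Sat, Sun, Mon ✓
Nov: 30 days, starts Tue → 5 of Tue, Wed
Dec: 31 days, starts Thu → 5 of Thu, Fri, Sat
Months with five Mondays: Jan, May, Aug, Oct.

4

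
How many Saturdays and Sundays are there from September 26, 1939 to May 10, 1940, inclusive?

September 26, 1939 is a Tuesday.
The range spans 228 days (inclusive of both endpoints).
228 = 7 × 32 + 4, so there are 32 full weeks plus 4 extra days.
Each full week contributes 2 weekend days (Sat, Sun): 32 × 2 = 64.
The 4 extra days are Tuesday, Wednesday, Thursday, Friday — none qualify.
Total: 64 + 0 = 64.

64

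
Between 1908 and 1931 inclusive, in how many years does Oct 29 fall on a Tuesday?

Day of week of October 29 in each year:
1908: Thu, 1909: Fri, 1910: Sat, 1911: Sun, 1912: Tue ✓, 1913: Wed, 1914: Thu, 1915: Fri, 1916: Sun, 1917: Mon, 1918: Tue ✓, 1919: Wed, 1920: Fri, 1921: Sat, 1922: Sun, 1923: Mon, 1924: Wed, 1925: Thu, 1926: Fri, 1927: Sat, 1928: Mon, 1929: Tue ✓, 1930: Wed, 1931: Thu
Tuesdays: 1912, 1918, 1929.

3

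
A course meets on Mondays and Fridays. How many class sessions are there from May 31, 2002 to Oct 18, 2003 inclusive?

145

May 31, 2002 is a Friday.
The range spans 506 days (inclusive of both endpoints).
506 = 7 × 72 + 2, so there are 72 full weeks plus 2 extra days.
Each full week contributes 2 days from the set (Mon, Fri): 72 × 2 = 144.
The 2 extra days are Friday, Saturday — 1 of them qualifies.
Total: 144 + 1 = 145.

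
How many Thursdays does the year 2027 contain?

52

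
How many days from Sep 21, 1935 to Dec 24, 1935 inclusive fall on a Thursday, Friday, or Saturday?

Sep 21, 1935 is a Saturday.
That's 95 days from start to end, counting both.
95 = 7 × 13 + 4, so there are 13 full weeks plus 4 extra days.
Each full week contributes 3 days from the set (Thu, Fri, Sat): 13 × 3 = 39.
The 4 extra days are Sat, Sun, Mon, Tue — 1 of them qualifies.
Total: 39 + 1 = 40.

40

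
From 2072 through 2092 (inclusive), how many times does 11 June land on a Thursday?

2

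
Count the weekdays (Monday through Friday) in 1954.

261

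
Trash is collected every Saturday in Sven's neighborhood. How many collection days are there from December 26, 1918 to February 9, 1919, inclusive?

7

December 26, 1918 is a Thursday.
The range spans 46 days (inclusive of both endpoints).
46 = 7 × 6 + 4, so there are 6 full weeks plus 4 extra days.
Each full week contributes one Saturday: 6 so far.
The 4 extra days are Thu, Fri, Sat, Sun — 1 of them qualifies.
Total: 6 + 1 = 7.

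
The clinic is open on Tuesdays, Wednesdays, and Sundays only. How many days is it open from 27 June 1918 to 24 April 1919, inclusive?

129

27 June 1918 is a Thursday.
That's 302 days from start to end, counting both.
302 = 7 × 43 + 1, so there are 43 full weeks plus 1 extra day.
Each full week contributes 3 days from the set (Tue, Wed, Sun): 43 × 3 = 129.
The 1 extra day is Thu — none qualify.
Total: 129 + 0 = 129.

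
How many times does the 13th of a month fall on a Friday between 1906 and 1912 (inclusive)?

12

Friday-the-13ths by year:
1906: Apr, Jul
1907: Sep, Dec
1908: Mar, Nov
1909: Aug
1910: May
1911: Jan, Oct
1912: Sep, Dec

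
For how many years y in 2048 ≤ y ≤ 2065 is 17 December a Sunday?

3

Day of week of December 17 in each year:
2048: Thu, 2049: Fri, 2050: Sat, 2051: Sun ✓, 2052: Tue, 2053: Wed, 2054: Thu, 2055: Fri, 2056: Sun ✓, 2057: Mon, 2058: Tue, 2059: Wed, 2060: Fri, 2061: Sat, 2062: Sun ✓, 2063: Mon, 2064: Wed, 2065: Thu
Sundays: 2051, 2056, 2062.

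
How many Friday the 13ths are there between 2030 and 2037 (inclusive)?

Friday-the-13ths by year:
2030: Sep, Dec
2031: Jun
2032: Feb, Aug
2033: May
2034: Jan, Oct
2035: Apr, Jul
2036: Jun
2037: Feb, Mar, Nov

14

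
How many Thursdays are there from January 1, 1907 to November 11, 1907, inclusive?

45

January 1, 1907 is a Tuesday.
From January 1, 1907 to November 11, 1907 is 315 days inclusive.
315 = 7 × 45, so the span is exactly 45 full weeks.
Each full week contributes one Thursday: 45 so far.
Total: 45.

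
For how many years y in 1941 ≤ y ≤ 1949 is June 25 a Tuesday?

1

Day of week of June 25 in each year:
1941: Wed, 1942: Thu, 1943: Fri, 1944: Sun, 1945: Mon, 1946: Tue ✓, 1947: Wed, 1948: Fri, 1949: Sat
Tuesdays: 1946.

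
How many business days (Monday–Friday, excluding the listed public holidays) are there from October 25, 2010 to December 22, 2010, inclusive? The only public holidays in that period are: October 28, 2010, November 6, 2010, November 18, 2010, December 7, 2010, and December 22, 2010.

October 25, 2010 is a Monday.
That's 59 days from start to end, counting both.
59 = 7 × 8 + 3, so there are 8 full weeks plus 3 extra days.
Each full week contributes 5 weekdays (Mon–Fri): 8 × 5 = 40.
The 3 extra days are Monday, Tuesday, Wednesday — 3 of them qualify.
Total: 40 + 3 = 43.
Holidays: October 28, 2010 (Thu); November 6, 2010 (Sat); November 18, 2010 (Thu); December 7, 2010 (Tue); December 22, 2010 (Wed).
4 of the 5 holidays fall on weekdays; the rest are weekends and were already excluded.
Business days: 43 − 4 = 39.

39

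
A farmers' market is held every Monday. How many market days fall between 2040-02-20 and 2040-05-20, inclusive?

2040-02-20 is a Monday.
The range spans 91 days (inclusive of both endpoints).
91 = 7 × 13, so the span is exactly 13 full weeks.
Each full week contributes one Monday: 13 so far.

13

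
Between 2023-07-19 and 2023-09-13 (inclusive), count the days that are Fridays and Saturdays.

16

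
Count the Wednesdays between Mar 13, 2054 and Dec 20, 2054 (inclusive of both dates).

Mar 13, 2054 is a Friday.
That's 283 days from start to end, counting both.
283 = 7 × 40 + 3, so there are 40 full weeks plus 3 extra days.
Each full week contributes one Wednesday: 40 so far.
The 3 extra days are Friday, Saturday, Sunday — none qualify.
Total: 40 + 0 = 40.

40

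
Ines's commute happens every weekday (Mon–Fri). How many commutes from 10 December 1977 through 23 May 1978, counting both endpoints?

117

10 December 1977 is a Saturday.
That's 165 days from start to end, counting both.
165 = 7 × 23 + 4, so there are 23 full weeks plus 4 extra days.
Each full week contributes 5 weekdays (Mon–Fri): 23 × 5 = 115.
The 4 extra days are Sat, Sun, Mon, Tue — 2 of them qualify.
Total: 115 + 2 = 117.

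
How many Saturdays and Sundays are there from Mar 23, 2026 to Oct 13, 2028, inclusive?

Mar 23, 2026 is a Monday.
From Mar 23, 2026 to Oct 13, 2028 is 936 days inclusive.
936 = 7 × 133 + 5, so there are 133 full weeks plus 5 extra days.
Each full week contributes 2 weekend days (Sat, Sun): 133 × 2 = 266.
The 5 extra days are Mon, Tue, Wed, Thu, Fri — none qualify.
Total: 266 + 0 = 266.

266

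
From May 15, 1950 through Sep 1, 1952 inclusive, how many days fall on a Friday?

120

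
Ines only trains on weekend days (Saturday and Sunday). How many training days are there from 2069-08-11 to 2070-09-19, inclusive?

115

2069-08-11 is a Sunday.
That's 405 days from start to end, counting both.
405 = 7 × 57 + 6, so there are 57 full weeks plus 6 extra days.
Each full week contributes 2 weekend days (Sat, Sun): 57 × 2 = 114.
The 6 extra days are Sun, Mon, Tue, Wed, Thu, Fri — 1 of them qualifies.
Total: 114 + 1 = 115.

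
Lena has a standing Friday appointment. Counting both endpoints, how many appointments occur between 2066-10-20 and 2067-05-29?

2066-10-20 is a Wednesday.
That's 222 days from start to end, counting both.
222 = 7 × 31 + 5, so there are 31 full weeks plus 5 extra days.
Each full week contributes one Friday: 31 so far.
The 5 extra days are Wed, Thu, Fri, Sat, Sun — 1 of them qualifies.
Total: 31 + 1 = 32.

32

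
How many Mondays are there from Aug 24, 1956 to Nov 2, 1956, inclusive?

10

Aug 24, 1956 is a Friday.
That's 71 days from start to end, counting both.
71 = 7 × 10 + 1, so there are 10 full weeks plus 1 extra day.
Each full week contributes one Monday: 10 so far.
The 1 extra day is Fri — none qualify.
Total: 10 + 0 = 10.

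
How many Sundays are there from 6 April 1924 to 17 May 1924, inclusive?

6 April 1924 is a Sunday.
The range spans 42 days (inclusive of both endpoints).
42 = 7 × 6, so the span is exactly 6 full weeks.
Each full week contributes one Sunday: 6 so far.

6 Sundays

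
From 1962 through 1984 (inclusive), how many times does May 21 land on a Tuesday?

3

Day of week of May 21 in each year:
1962: Mon, 1963: Tue ✓, 1964: Thu, 1965: Fri, 1966: Sat, 1967: Sun, 1968: Tue ✓, 1969: Wed, 1970: Thu, 1971: Fri, 1972: Sun, 1973: Mon, 1974: Tue ✓, 1975: Wed, 1976: Fri, 1977: Sat, 1978: Sun, 1979: Mon, 1980: Wed, 1981: Thu, 1982: Fri, 1983: Sat, 1984: Mon
Tuesdays: 1963, 1968, 1974.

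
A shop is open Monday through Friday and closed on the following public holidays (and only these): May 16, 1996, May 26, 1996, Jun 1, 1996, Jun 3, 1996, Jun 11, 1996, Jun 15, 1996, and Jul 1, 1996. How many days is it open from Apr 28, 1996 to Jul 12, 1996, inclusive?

51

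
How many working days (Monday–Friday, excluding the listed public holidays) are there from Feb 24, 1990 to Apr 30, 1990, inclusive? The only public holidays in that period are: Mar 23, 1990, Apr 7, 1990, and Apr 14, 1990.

Feb 24, 1990 is a Saturday.
That's 66 days from start to end, counting both.
66 = 7 × 9 + 3, so there are 9 full weeks plus 3 extra days.
Each full week contributes 5 weekdays (Mon–Fri): 9 × 5 = 45.
The 3 extra days are Saturday, Sunday, Monday — 1 of them qualifies.
Total: 45 + 1 = 46.
Holidays: Mar 23, 1990 (Fri); Apr 7, 1990 (Sat); Apr 14, 1990 (Sat).
1 of the 3 holidays fall on weekdays; the rest are weekends and were already excluded.
Business days: 46 − 1 = 45.

45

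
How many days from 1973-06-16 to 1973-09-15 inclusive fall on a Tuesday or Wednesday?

26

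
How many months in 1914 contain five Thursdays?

A month has five Thursdays exactly when Thursday falls within its first (length − 28) days.
Jan: 31 days, starts Thu → 5 of Thu, Fri, Sat ✓
Feb: 28 days, starts Sun → 5 of (none)
Mar: 31 days, starts Sun → 5 of Sun, Mon, Tue
Apr: 30 days, starts Wed → 5 of Wed, Thu ✓
May: 31 days, starts Fri → 5 of Fri, Sat, Sun
Jun: 30 days, starts Mon → 5 of Mon, Tue
Jul: 31 days, starts Wed → 5 of Wed, Thu, Fri ✓
Aug: 31 days, starts Sat → 5 of Sat, Sun, Mon
Sep: 30 days, starts Tue → 5 of Tue, Wed
Oct: 31 days, starts Thu → 5 of Thu, Fri, Sat ✓
Nov: 30 days, starts Sun → 5 of Sun, Mon
Dec: 31 days, starts Tue → 5 of Tue, Wed, Thu ✓
Months with five Thursdays: Jan, Apr, Jul, Oct, Dec.

5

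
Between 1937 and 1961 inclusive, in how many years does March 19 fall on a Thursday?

Day of week of March 19 in each year:
1937: Fri, 1938: Sat, 1939: Sun, 1940: Tue, 1941: Wed, 1942: Thu ✓, 1943: Fri, 1944: Sun, 1945: Mon, 1946: Tue, 1947: Wed, 1948: Fri, 1949: Sat, 1950: Sun, 1951: Mon, 1952: Wed, 1953: Thu ✓, 1954: Fri, 1955: Sat, 1956: Mon, 1957: Tue, 1958: Wed, 1959: Thu ✓, 1960: Sat, 1961: Sun
Thursdays: 1942, 1953, 1959.

3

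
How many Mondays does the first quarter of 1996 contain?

13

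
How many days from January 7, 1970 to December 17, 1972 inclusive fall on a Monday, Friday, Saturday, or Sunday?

615

January 7, 1970 is a Wednesday.
The range spans 1076 days (inclusive of both endpoints).
1076 = 7 × 153 + 5, so there are 153 full weeks plus 5 extra days.
Each full week contributes 4 days from the set (Mon, Fri, Sat, Sun): 153 × 4 = 612.
The 5 extra days are Wed, Thu, Fri, Sat, Sun — 3 of them qualify.
Total: 612 + 3 = 615.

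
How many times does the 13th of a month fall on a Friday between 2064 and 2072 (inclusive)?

16

Friday-the-13ths by year:
2064: Jun
2065: Feb, Mar, Nov
2066: Aug
2067: May
2068: Jan, Apr, Jul
2069: Sep, Dec
2070: Jun
2071: Feb, Mar, Nov
2072: May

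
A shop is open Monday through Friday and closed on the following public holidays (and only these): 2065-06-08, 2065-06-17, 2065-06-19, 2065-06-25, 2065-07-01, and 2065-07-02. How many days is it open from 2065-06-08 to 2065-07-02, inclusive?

13

2065-06-08 is a Monday.
That's 25 days from start to end, counting both.
25 = 7 × 3 + 4, so there are 3 full weeks plus 4 extra days.
Each full week contributes 5 weekdays (Mon–Fri): 3 × 5 = 15.
The 4 extra days are Mon, Tue, Wed, Thu — 4 of them qualify.
Total: 15 + 4 = 19.
Holidays: 2065-06-08 (Mon); 2065-06-17 (Wed); 2065-06-19 (Fri); 2065-06-25 (Thu); 2065-07-01 (Wed); 2065-07-02 (Thu).
All 6 holidays fall on weekdays, so subtract 6.
Business days: 19 − 6 = 13.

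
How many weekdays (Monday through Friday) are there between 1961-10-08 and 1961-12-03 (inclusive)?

40 weekdays

1961-10-08 is a Sunday.
That's 57 days from start to end, counting both.
57 = 7 × 8 + 1, so there are 8 full weeks plus 1 extra day.
Each full week contributes 5 weekdays (Mon–Fri): 8 × 5 = 40.
The 1 extra day is Sunday — none qualify.
Total: 40 + 0 = 40.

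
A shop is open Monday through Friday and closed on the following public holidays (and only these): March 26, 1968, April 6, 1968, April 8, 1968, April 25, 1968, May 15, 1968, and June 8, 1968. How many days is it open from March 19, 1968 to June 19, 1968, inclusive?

March 19, 1968 is a Tuesday.
The range spans 93 days (inclusive of both endpoints).
93 = 7 × 13 + 2, so there are 13 full weeks plus 2 extra days.
Each full week contributes 5 weekdays (Mon–Fri): 13 × 5 = 65.
The 2 extra days are Tuesday, Wednesday — 2 of them qualify.
Total: 65 + 2 = 67.
Holidays: March 26, 1968 (Tue); April 6, 1968 (Sat); April 8, 1968 (Mon); April 25, 1968 (Thu); May 15, 1968 (Wed); June 8, 1968 (Sat).
4 of the 6 holidays fall on weekdays; the rest are weekends and were already excluded.
Business days: 67 − 4 = 63.

63 working days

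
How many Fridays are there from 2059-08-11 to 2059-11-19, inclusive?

14 Fridays

2059-08-11 is a Monday.
From 2059-08-11 to 2059-11-19 is 101 days inclusive.
101 = 7 × 14 + 3, so there are 14 full weeks plus 3 extra days.
Each full week contributes one Friday: 14 so far.
The 3 extra days are Monday, Tuesday, Wednesday — none qualify.
Total: 14 + 0 = 14.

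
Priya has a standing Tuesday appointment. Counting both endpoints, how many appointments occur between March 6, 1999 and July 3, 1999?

17

March 6, 1999 is a Saturday.
That's 120 days from start to end, counting both.
120 = 7 × 17 + 1, so there are 17 full weeks plus 1 extra day.
Each full week contributes one Tuesday: 17 so far.
The 1 extra day is Saturday — none qualify.
Total: 17 + 0 = 17.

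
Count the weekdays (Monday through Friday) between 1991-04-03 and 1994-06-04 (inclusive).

1991-04-03 is a Wednesday.
That's 1159 days from start to end, counting both.
1159 = 7 × 165 + 4, so there are 165 full weeks plus 4 extra days.
Each full week contributes 5 weekdays (Mon–Fri): 165 × 5 = 825.
The 4 extra days are Wed, Thu, Fri, Sat — 3 of them qualify.
Total: 825 + 3 = 828.

828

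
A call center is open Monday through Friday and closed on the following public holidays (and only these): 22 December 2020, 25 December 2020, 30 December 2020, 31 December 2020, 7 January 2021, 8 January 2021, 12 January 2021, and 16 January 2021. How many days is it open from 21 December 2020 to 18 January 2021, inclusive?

21 December 2020 is a Monday.
The range spans 29 days (inclusive of both endpoints).
29 = 7 × 4 + 1, so there are 4 full weeks plus 1 extra day.
Each full week contributes 5 weekdays (Mon–Fri): 4 × 5 = 20.
The 1 extra day is Monday — 1 of them qualifies.
Total: 20 + 1 = 21.
Holidays: 22 December 2020 (Tue); 25 December 2020 (Fri); 30 December 2020 (Wed); 31 December 2020 (Thu); 7 January 2021 (Thu); 8 January 2021 (Fri); 12 January 2021 (Tue); 16 January 2021 (Sat).
7 of the 8 holidays fall on weekdays; the rest are weekends and were already excluded.
Business days: 21 − 7 = 14.

14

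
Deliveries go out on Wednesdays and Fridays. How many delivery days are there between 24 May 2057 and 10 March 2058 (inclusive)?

24 May 2057 is a Thursday.
The range spans 291 days (inclusive of both endpoints).
291 = 7 × 41 + 4, so there are 41 full weeks plus 4 extra days.
Each full week contributes 2 days from the set (Wed, Fri): 41 × 2 = 82.
The 4 extra days are Thursday, Friday, Saturday, Sunday — 1 of them qualifies.
Total: 82 + 1 = 83.

83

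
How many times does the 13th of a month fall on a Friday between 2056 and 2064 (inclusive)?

Friday-the-13ths by year:
2056: Oct
2057: Apr, Jul
2058: Sep, Dec
2059: Jun
2060: Feb, Aug
2061: May
2062: Jan, Oct
2063: Apr, Jul
2064: Jun

14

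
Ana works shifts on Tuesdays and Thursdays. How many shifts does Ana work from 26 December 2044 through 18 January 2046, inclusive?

112

26 December 2044 is a Monday.
That's 389 days from start to end, counting both.
389 = 7 × 55 + 4, so there are 55 full weeks plus 4 extra days.
Each full week contributes 2 days from the set (Tue, Thu): 55 × 2 = 110.
The 4 extra days are Monday, Tuesday, Wednesday, Thursday — 2 of them qualify.
Total: 110 + 2 = 112.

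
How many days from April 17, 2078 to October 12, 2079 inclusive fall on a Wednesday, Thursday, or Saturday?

233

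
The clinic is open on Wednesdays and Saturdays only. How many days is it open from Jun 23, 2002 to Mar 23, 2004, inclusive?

Jun 23, 2002 is a Sunday.
From Jun 23, 2002 to Mar 23, 2004 is 640 days inclusive.
640 = 7 × 91 + 3, so there are 91 full weeks plus 3 extra days.
Each full week contributes 2 days from the set (Wed, Sat): 91 × 2 = 182.
The 3 extra days are Sun, Mon, Tue — none qualify.
Total: 182 + 0 = 182.

182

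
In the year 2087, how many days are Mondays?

52

Jan 1, 2087 is a Wednesday.
From Jan 1, 2087 to Dec 31, 2087 is 365 days inclusive.
365 = 7 × 52 + 1, so there are 52 full weeks plus 1 extra day.
Each full week contributes one Monday: 52 so far.
The 1 extra day is Wednesday — none qualify.
Total: 52 + 0 = 52.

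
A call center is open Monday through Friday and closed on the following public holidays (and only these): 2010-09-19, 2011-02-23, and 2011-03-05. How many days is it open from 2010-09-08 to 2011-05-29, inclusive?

2010-09-08 is a Wednesday.
From 2010-09-08 to 2011-05-29 is 264 days inclusive.
264 = 7 × 37 + 5, so there are 37 full weeks plus 5 extra days.
Each full week contributes 5 weekdays (Mon–Fri): 37 × 5 = 185.
The 5 extra days are Wed, Thu, Fri, Sat, Sun — 3 of them qualify.
Total: 185 + 3 = 188.
Holidays: 2010-09-19 (Sun); 2011-02-23 (Wed); 2011-03-05 (Sat).
1 of the 3 holidays fall on weekdays; the rest are weekends and were already excluded.
Business days: 188 − 1 = 187.

187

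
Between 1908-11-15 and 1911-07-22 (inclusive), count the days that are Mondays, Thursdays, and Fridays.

1908-11-15 is a Sunday.
The range spans 980 days (inclusive of both endpoints).
980 = 7 × 140, so the span is exactly 140 full weeks.
Each full week contributes 3 days from the set (Mon, Thu, Fri): 140 × 3 = 420.

420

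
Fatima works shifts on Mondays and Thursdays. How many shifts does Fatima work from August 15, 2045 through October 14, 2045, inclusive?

17

August 15, 2045 is a Tuesday.
That's 61 days from start to end, counting both.
61 = 7 × 8 + 5, so there are 8 full weeks plus 5 extra days.
Each full week contributes 2 days from the set (Mon, Thu): 8 × 2 = 16.
The 5 extra days are Tue, Wed, Thu, Fri, Sat — 1 of them qualifies.
Total: 16 + 1 = 17.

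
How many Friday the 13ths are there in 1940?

2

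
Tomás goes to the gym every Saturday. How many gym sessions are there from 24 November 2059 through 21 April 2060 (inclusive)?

24 November 2059 is a Monday.
From 24 November 2059 to 21 April 2060 is 150 days inclusive.
150 = 7 × 21 + 3, so there are 21 full weeks plus 3 extra days.
Each full week contributes one Saturday: 21 so far.
The 3 extra days are Monday, Tuesday, Wednesday — none qualify.
Total: 21 + 0 = 21.

21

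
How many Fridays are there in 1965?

1 January 1965 is a Friday.
That's 365 days from start to end, counting both.
365 = 7 × 52 + 1, so there are 52 full weeks plus 1 extra day.
Each full week contributes one Friday: 52 so far.
The 1 extra day is Fri — 1 of them qualifies.
Total: 52 + 1 = 53.

53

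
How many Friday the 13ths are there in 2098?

The 13th falls on a Friday when the month's 13th has weekday Fri.
Jan 13 is Mon; Feb 13 is Thu; Mar 13 is Thu; Apr 13 is Sun; May 13 is Tue; Jun 13 is Fri ✓; Jul 13 is Sun; Aug 13 is Wed; Sep 13 is Sat; Oct 13 is Mon; Nov 13 is Thu; Dec 13 is Sat.
Friday the 13ths: Jun.

1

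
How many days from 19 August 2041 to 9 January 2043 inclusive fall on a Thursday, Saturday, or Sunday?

19 August 2041 is a Monday.
That's 509 days from start to end, counting both.
509 = 7 × 72 + 5, so there are 72 full weeks plus 5 extra days.
Each full week contributes 3 days from the set (Thu, Sat, Sun): 72 × 3 = 216.
The 5 extra days are Monday, Tuesday, Wednesday, Thursday, Friday — 1 of them qualifies.
Total: 216 + 1 = 217.

217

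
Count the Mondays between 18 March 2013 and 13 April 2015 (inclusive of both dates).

109

18 March 2013 is a Monday.
That's 757 days from start to end, counting both.
757 = 7 × 108 + 1, so there are 108 full weeks plus 1 extra day.
Each full week contributes one Monday: 108 so far.
The 1 extra day is Mon — 1 of them qualifies.
Total: 108 + 1 = 109.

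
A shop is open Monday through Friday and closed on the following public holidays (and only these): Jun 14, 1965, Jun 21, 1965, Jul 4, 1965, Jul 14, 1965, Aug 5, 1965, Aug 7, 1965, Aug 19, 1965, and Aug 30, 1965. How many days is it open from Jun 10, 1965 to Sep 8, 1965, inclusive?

59 working days

Jun 10, 1965 is a Thursday.
That's 91 days from start to end, counting both.
91 = 7 × 13, so the span is exactly 13 full weeks.
Each full week contributes 5 weekdays (Mon–Fri): 13 × 5 = 65.
Holidays: Jun 14, 1965 (Mon); Jun 21, 1965 (Mon); Jul 4, 1965 (Sun); Jul 14, 1965 (Wed); Aug 5, 1965 (Thu); Aug 7, 1965 (Sat); Aug 19, 1965 (Thu); Aug 30, 1965 (Mon).
6 of the 8 holidays fall on weekdays; the rest are weekends and were already excluded.
Business days: 65 − 6 = 59.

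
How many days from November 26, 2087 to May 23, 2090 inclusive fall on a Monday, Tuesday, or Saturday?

November 26, 2087 is a Wednesday.
The range spans 910 days (inclusive of both endpoints).
910 = 7 × 130, so the span is exactly 130 full weeks.
Each full week contributes 3 days from the set (Mon, Tue, Sat): 130 × 3 = 390.

390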